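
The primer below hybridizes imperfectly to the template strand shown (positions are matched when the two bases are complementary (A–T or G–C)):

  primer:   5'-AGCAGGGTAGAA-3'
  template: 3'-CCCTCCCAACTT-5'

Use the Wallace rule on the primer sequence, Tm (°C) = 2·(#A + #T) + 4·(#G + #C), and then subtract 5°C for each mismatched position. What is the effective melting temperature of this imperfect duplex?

21°C

Primer base counts: A=5, T=1, G=5, C=1 → A+T=6, G+C=6
Perfect-match Tm = 2(6) + 4(6) = 12 + 24 = 36°C
Mismatches (positions where the bases are not complementary): 3 (at positions 1, 3, 9)
Effective Tm = 36 − 3×5 = 36 − 15 = 21°C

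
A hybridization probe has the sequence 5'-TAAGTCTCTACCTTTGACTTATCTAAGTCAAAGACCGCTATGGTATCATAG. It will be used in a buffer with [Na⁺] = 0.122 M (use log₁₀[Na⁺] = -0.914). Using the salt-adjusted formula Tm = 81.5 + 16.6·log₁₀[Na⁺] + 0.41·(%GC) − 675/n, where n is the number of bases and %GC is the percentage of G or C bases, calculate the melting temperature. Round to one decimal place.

Length n = 51. A=15, C=11, G=8, T=17
G+C = 19, so %GC = 19/51 × 100 = 37.255%
Salt term: 16.6 × (-0.914) = -15.172
GC term: 0.41 × 37.255 = 15.275; length term: −675/51 = −13.235
Tm = 81.5 + (-15.172) + 15.275 − 13.235 = 68.368 → 68.4°C

68.4°C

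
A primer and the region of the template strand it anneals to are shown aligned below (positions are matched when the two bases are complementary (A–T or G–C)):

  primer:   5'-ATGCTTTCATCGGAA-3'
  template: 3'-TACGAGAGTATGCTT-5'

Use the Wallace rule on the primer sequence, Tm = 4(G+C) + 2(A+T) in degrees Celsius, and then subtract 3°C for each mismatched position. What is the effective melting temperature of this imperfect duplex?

33°C

Primer base counts: A=4, T=5, G=3, C=3 → A+T=9, G+C=6
Perfect-match Tm = 2(9) + 4(6) = 18 + 24 = 42°C
Mismatches (positions where the bases are not complementary): 3 (at positions 6, 11, 12)
Effective Tm = 42 − 3×3 = 42 − 9 = 33°C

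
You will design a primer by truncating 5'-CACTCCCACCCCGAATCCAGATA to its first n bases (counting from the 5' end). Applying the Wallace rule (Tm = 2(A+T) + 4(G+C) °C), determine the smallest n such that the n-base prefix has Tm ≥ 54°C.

n = 17

First 16 bases: CACTCCCACCCCGAAT → Tm = 52°C (< 54°C)
First 17 bases: CACTCCCACCCCGAATC → Tm = 56°C (≥ 54°C)
Since every base adds ≥2°C, Tm only increases with n, so the threshold is first crossed at n = 17.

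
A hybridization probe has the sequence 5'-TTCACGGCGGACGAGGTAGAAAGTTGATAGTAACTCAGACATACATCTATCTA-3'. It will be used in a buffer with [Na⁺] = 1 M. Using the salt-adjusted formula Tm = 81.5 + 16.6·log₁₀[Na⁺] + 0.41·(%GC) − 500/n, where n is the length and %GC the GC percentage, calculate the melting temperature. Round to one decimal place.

Length n = 53. Base counts: A=18, T=13, G=12, C=10
G+C = 22, so %GC = 22/53 × 100 = 41.509%
Salt term: 16.6 × (0) = 0
GC term: 0.41 × 41.509 = 17.019; length term: −500/53 = −9.434
Tm = 81.5 + (0) + 17.019 − 9.434 = 89.085 → 89.1°C

89.1°C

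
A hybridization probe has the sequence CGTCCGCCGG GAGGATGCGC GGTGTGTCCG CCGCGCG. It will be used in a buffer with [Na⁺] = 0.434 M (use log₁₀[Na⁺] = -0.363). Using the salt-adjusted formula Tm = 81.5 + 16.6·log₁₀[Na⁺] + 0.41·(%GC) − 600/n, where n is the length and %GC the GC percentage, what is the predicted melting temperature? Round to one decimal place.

Length n = 37. Counting bases: G=17, A=2, T=5, C=13
G+C = 30, so %GC = 30/37 × 100 = 81.081%
Salt term: 16.6 × (-0.363) = -6.026
GC term: 0.41 × 81.081 = 33.243; length term: −600/37 = −16.216
Tm = 81.5 + (-6.026) + 33.243 − 16.216 = 92.501 → 92.5°C

92.5°C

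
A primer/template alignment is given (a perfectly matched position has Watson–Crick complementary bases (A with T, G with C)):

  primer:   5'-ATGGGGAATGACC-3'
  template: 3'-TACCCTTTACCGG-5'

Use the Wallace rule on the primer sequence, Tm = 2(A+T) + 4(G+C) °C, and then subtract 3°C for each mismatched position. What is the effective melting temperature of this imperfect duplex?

34°C

Primer base counts: A=4, T=2, G=5, C=2 → A+T=6, G+C=7
Perfect-match Tm = 2(6) + 4(7) = 12 + 28 = 40°C
Mismatches (positions where the bases are not complementary): 2 (at positions 6, 11)
Effective Tm = 40 − 2×3 = 40 − 6 = 34°C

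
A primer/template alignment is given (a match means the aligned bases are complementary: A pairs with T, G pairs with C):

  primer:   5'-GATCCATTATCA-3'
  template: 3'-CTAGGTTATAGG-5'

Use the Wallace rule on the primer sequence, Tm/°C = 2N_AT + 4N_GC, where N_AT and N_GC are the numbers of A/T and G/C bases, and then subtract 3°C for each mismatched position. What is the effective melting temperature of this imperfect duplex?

Primer base counts: A=4, T=4, G=1, C=3 → A+T=8, G+C=4
Perfect-match Tm = 2(8) + 4(4) = 16 + 16 = 32°C
Mismatches (positions where the bases are not complementary): 2 (at positions 7, 12)
Effective Tm = 32 − 2×3 = 32 − 6 = 26°C

26°C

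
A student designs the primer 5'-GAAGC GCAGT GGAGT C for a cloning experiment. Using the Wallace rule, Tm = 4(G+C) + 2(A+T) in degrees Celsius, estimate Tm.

Scanning the sequence gives G=7, C=3, T=2, A=4.
AT pairs contribute 6, GC pairs contribute 10.
Tm = 2(6) + 4(10) = 12 + 40 = 52°C

52°C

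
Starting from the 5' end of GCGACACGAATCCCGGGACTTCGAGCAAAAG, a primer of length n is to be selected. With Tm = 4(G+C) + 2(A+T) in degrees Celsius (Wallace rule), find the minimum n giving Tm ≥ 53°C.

First 15 bases: GCGACACGAATCCCG → Tm = 50°C (< 53°C)
First 16 bases: GCGACACGAATCCCGG → Tm = 54°C (≥ 53°C)
Since every base adds ≥2°C, Tm only increases with n, so the threshold is first crossed at n = 16.

n = 16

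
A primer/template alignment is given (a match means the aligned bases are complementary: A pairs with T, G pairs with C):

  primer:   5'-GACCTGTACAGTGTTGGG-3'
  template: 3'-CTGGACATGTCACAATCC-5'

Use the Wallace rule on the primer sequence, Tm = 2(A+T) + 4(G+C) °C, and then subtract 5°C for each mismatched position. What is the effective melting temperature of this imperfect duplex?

51°C

Primer base counts: A=3, T=5, G=7, C=3 → A+T=8, G+C=10
Perfect-match Tm = 2(8) + 4(10) = 16 + 40 = 56°C
Mismatches (positions where the bases are not complementary): 1 (at position 16)
Effective Tm = 56 − 1×5 = 56 − 5 = 51°C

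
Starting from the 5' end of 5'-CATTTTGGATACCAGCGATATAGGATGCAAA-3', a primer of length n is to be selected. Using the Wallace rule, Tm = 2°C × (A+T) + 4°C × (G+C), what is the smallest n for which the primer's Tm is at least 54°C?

First 18 bases: CATTTTGGATACCAGCGA → Tm = 52°C (< 54°C)
First 19 bases: CATTTTGGATACCAGCGAT → Tm = 54°C (≥ 54°C)
Each additional base adds 2°C (A/T) or 4°C (G/C), so Tm is non-decreasing in n; n = 19 is the first length to reach 54°C.

n = 19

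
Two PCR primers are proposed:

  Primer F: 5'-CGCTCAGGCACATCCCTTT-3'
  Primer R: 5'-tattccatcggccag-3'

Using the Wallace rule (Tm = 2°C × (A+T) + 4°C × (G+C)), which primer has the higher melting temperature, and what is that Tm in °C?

Primer F, 60°C

Primer F: A+T=8, G+C=11 → Tm = 2(8)+4(11) = 60°C
Primer R: A+T=7, G+C=8 → Tm = 2(7)+4(8) = 46°C
60°C vs 46°C → primer F is higher.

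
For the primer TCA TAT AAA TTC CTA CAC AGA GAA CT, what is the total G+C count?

8

Base counts: C=6, G=2, A=11, T=7
G+C = 2 + 6 = 8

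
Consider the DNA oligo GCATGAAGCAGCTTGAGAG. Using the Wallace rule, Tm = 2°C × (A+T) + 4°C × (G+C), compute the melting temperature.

58°C

Counting bases: T=3, A=6, G=7, C=3
So N_AT = 9 and N_GC = 10.
Tm = 2(9) + 4(10) = 18 + 40 = 58°C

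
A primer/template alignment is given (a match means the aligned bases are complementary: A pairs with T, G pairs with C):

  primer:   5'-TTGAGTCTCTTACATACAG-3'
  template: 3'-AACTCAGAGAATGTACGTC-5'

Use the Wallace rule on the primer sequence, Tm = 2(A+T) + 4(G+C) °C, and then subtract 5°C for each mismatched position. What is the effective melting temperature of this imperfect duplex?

47°C

Primer base counts: A=5, T=7, G=3, C=4 → A+T=12, G+C=7
Perfect-match Tm = 2(12) + 4(7) = 24 + 28 = 52°C
Mismatches (positions where the bases are not complementary): 1 (at position 16)
Effective Tm = 52 − 1×5 = 52 − 5 = 47°C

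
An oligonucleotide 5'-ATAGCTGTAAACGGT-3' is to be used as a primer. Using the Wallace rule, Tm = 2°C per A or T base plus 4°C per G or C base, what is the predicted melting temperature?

42°C

T=4, G=4, C=2, A=5
So N_AT = 9 and N_GC = 6.
Tm = 4·6 + 2·9 = 24 + 18 = 42°C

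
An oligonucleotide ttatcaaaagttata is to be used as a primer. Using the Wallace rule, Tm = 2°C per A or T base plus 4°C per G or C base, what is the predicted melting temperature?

34°C

A=7, C=1, G=1, T=6
A+T = 13, G+C = 2
Tm = 2(13) + 4(2) = 26 + 8 = 34°C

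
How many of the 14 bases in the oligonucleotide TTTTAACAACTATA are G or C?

2

T=6, G=0, C=2, A=6
G+C = 0 + 2 = 2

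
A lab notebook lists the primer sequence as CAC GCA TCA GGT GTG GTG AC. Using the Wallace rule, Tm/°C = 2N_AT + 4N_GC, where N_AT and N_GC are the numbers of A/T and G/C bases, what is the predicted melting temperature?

64°C

Scanning the sequence gives C=5, G=7, T=4, A=4.
A+T = 8, G+C = 12
Tm = 4·12 + 2·8 = 48 + 16 = 64°C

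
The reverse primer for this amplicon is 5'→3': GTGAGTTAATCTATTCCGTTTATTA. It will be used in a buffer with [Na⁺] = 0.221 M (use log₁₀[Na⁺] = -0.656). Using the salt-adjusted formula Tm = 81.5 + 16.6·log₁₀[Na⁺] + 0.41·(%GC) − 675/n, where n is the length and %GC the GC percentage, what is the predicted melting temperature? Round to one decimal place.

55.1°C

Length n = 25. Counting bases: G=4, C=3, T=12, A=6
G+C = 7, so %GC = 7/25 × 100 = 28%
Salt term: 16.6 × (-0.656) = -10.89
GC term: 0.41 × 28 = 11.48; length term: −675/25 = −27
Tm = 81.5 + (-10.89) + 11.48 − 27 = 55.09 → 55.1°C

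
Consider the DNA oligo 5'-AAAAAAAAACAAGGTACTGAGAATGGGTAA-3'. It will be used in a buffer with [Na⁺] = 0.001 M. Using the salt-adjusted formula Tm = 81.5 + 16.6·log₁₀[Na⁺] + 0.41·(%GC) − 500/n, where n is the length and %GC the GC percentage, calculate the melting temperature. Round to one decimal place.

27.3°C

Length n = 30. Base counts: A=17, T=4, G=7, C=2
G+C = 9, so %GC = 9/30 × 100 = 30%
Salt term: 16.6 × (-3) = -49.8
GC term: 0.41 × 30 = 12.3; length term: −500/30 = −16.667
Tm = 81.5 + (-49.8) + 12.3 − 16.667 = 27.333 → 27.3°C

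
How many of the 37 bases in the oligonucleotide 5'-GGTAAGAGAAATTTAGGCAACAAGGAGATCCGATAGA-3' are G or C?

Scanning the sequence gives T=6, G=11, C=4, A=16.
G+C = 11 + 4 = 15

15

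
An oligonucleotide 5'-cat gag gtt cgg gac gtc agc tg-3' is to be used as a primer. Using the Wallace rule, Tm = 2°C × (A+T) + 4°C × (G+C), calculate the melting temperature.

Base counts: C=5, A=4, G=9, T=5
AT pairs contribute 9, GC pairs contribute 14.
Tm = 2(9) + 4(14) = 18 + 56 = 74°C

74°C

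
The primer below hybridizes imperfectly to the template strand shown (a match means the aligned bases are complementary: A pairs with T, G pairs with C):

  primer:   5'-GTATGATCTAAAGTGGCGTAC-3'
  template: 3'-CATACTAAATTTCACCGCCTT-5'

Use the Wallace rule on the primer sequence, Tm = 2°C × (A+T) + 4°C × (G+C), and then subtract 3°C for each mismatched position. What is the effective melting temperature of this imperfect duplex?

Primer base counts: A=6, T=6, G=6, C=3 → A+T=12, G+C=9
Perfect-match Tm = 2(12) + 4(9) = 24 + 36 = 60°C
Mismatches (positions where the bases are not complementary): 3 (at positions 8, 19, 21)
Effective Tm = 60 − 3×3 = 60 − 9 = 51°C

51°C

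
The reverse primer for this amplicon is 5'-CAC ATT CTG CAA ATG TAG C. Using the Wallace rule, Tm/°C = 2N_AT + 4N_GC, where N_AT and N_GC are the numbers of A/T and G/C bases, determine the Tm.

Base counts: A=6, G=3, T=5, C=5
AT pairs contribute 11, GC pairs contribute 8.
Tm = 2×11 + 4×8 = 54°C

54°C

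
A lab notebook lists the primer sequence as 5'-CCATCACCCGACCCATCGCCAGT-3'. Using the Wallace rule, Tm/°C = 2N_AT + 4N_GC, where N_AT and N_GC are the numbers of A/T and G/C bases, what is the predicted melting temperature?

76°C

Base counts: A=5, G=3, C=12, T=3
So N_AT = 8 and N_GC = 15.
Tm = 2×8 + 4×15 = 76°C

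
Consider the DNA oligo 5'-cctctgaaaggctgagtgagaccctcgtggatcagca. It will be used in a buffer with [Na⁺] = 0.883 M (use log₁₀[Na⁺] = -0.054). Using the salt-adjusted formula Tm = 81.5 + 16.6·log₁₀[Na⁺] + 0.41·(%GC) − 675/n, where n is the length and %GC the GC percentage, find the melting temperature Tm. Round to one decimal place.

85.6°C

Length n = 37. Scanning the sequence gives T=7, A=9, C=10, G=11.
G+C = 21, so %GC = 21/37 × 100 = 56.757%
Salt term: 16.6 × (-0.054) = -0.896
GC term: 0.41 × 56.757 = 23.27; length term: −675/37 = −18.243
Tm = 81.5 + (-0.896) + 23.27 − 18.243 = 85.631 → 85.6°C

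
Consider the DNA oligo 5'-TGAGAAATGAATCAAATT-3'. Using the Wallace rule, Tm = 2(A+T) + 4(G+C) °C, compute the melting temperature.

44°C

Scanning the sequence gives T=5, A=9, G=3, C=1.
So N_AT = 14 and N_GC = 4.
Tm = 2(14) + 4(4) = 28 + 16 = 44°C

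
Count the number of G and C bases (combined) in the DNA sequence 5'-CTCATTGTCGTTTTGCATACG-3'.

Scanning the sequence gives C=5, A=3, G=4, T=9.
G+C = 4 + 5 = 9

9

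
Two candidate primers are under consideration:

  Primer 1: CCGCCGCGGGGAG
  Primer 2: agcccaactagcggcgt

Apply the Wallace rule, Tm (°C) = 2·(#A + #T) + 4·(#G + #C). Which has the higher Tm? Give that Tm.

Primer 1: A+T=1, G+C=12 → Tm = 2(1)+4(12) = 50°C
Primer 2: A+T=6, G+C=11 → Tm = 2(6)+4(11) = 56°C
50°C vs 56°C → primer 2 is higher.

Primer 2, 56°C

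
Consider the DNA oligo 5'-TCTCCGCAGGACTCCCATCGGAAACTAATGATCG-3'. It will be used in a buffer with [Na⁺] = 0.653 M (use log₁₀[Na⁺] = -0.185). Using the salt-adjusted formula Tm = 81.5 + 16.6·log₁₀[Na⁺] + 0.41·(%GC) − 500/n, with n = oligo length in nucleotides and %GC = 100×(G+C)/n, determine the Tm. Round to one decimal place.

Length n = 34. Counting bases: G=7, C=11, A=9, T=7
G+C = 18, so %GC = 18/34 × 100 = 52.941%
Salt term: 16.6 × (-0.185) = -3.071
GC term: 0.41 × 52.941 = 21.706; length term: −500/34 = −14.706
Tm = 81.5 + (-3.071) + 21.706 − 14.706 = 85.429 → 85.4°C

85.4°C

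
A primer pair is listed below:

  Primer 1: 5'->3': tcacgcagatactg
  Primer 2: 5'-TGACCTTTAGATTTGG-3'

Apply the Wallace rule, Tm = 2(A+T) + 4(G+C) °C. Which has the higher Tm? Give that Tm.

Primer 2, 44°C

Primer 1: A+T=7, G+C=7 → Tm = 2(7)+4(7) = 42°C
Primer 2: A+T=10, G+C=6 → Tm = 2(10)+4(6) = 44°C
42°C vs 44°C → primer 2 is higher.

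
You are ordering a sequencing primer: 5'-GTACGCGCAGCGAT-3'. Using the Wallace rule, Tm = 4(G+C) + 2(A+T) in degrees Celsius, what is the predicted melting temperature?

Counting bases: T=2, C=4, G=5, A=3
AT pairs contribute 5, GC pairs contribute 9.
Tm = 4·9 + 2·5 = 36 + 10 = 46°C

46°C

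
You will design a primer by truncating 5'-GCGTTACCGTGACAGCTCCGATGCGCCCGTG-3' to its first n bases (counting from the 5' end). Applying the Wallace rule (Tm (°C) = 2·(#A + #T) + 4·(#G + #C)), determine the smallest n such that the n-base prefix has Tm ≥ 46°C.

First 14 bases: GCGTTACCGTGACA → Tm = 44°C (< 46°C)
First 15 bases: GCGTTACCGTGACAG → Tm = 48°C (≥ 46°C)
Since every base adds ≥2°C, Tm only increases with n, so the threshold is first crossed at n = 15.

n = 15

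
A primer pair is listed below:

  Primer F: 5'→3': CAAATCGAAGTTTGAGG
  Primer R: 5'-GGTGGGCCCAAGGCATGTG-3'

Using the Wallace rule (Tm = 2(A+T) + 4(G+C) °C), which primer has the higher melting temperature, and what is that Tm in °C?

Primer R, 64°C

Primer F: A+T=10, G+C=7 → Tm = 2(10)+4(7) = 48°C
Primer R: A+T=6, G+C=13 → Tm = 2(6)+4(13) = 64°C
48°C vs 64°C → primer R is higher.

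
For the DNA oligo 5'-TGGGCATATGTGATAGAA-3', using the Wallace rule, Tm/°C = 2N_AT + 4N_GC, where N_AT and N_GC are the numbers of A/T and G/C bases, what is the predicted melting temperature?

Base counts: C=1, G=6, T=5, A=6
So N_AT = 11 and N_GC = 7.
Tm = 2×11 + 4×7 = 50°C

50°C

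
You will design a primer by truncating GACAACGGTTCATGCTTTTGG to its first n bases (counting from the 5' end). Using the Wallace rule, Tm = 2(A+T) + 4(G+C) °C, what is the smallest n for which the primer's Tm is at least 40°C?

n = 14

First 13 bases: GACAACGGTTCAT → Tm = 38°C (< 40°C)
First 14 bases: GACAACGGTTCATG → Tm = 42°C (≥ 40°C)
Each additional base adds 2°C (A/T) or 4°C (G/C), so Tm is non-decreasing in n; n = 14 is the first length to reach 40°C.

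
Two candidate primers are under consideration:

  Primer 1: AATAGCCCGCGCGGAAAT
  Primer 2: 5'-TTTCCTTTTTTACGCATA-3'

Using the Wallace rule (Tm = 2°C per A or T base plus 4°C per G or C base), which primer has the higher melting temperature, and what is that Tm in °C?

Primer 1, 56°C

Primer 1: A+T=8, G+C=10 → Tm = 2(8)+4(10) = 56°C
Primer 2: A+T=13, G+C=5 → Tm = 2(13)+4(5) = 46°C
56°C vs 46°C → primer 1 is higher.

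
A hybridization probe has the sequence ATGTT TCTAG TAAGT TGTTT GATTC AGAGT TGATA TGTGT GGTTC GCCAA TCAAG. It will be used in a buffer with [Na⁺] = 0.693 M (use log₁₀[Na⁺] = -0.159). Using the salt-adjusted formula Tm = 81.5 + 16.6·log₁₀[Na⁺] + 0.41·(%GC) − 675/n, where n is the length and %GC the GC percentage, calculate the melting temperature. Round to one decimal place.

81.5°C

Length n = 55. Base counts: C=6, A=13, T=22, G=14
G+C = 20, so %GC = 20/55 × 100 = 36.364%
Salt term: 16.6 × (-0.159) = -2.639
GC term: 0.41 × 36.364 = 14.909; length term: −675/55 = −12.273
Tm = 81.5 + (-2.639) + 14.909 − 12.273 = 81.497 → 81.5°C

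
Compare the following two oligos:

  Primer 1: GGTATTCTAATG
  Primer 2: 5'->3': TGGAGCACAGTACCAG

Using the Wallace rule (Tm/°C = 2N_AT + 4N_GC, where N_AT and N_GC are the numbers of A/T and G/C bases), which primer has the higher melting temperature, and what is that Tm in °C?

Primer 1: A+T=8, G+C=4 → Tm = 2(8)+4(4) = 32°C
Primer 2: A+T=7, G+C=9 → Tm = 2(7)+4(9) = 50°C
32°C vs 50°C → primer 2 is higher.

Primer 2, 50°C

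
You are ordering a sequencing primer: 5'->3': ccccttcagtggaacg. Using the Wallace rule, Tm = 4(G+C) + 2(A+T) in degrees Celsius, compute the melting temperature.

52°C

Scanning the sequence gives G=4, T=3, A=3, C=6.
A+T = 6, G+C = 10
Tm = 4·10 + 2·6 = 40 + 12 = 52°C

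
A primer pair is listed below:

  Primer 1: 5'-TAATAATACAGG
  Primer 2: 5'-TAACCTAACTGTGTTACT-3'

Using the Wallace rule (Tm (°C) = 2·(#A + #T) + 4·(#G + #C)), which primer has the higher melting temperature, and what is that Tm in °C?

Primer 1: A+T=9, G+C=3 → Tm = 2(9)+4(3) = 30°C
Primer 2: A+T=12, G+C=6 → Tm = 2(12)+4(6) = 48°C
30°C vs 48°C → primer 2 is higher.

Primer 2, 48°C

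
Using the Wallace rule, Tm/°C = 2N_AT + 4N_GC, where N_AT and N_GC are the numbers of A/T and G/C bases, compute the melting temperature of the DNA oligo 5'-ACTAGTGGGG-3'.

32°C

Base counts: A=2, C=1, T=2, G=5
A+T = 4, G+C = 6
Tm = 2×4 + 4×6 = 32°C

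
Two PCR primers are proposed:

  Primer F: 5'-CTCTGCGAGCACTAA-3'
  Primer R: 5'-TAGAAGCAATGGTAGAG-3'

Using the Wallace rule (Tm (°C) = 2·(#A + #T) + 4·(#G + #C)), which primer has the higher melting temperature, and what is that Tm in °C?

Primer R, 48°C

Primer F: A+T=7, G+C=8 → Tm = 2(7)+4(8) = 46°C
Primer R: A+T=10, G+C=7 → Tm = 2(10)+4(7) = 48°C
46°C vs 48°C → primer R is higher.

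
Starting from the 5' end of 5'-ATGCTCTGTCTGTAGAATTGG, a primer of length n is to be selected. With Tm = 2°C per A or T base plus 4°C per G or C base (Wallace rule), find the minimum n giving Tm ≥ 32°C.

First 10 bases: ATGCTCTGTC → Tm = 30°C (< 32°C)
First 11 bases: ATGCTCTGTCT → Tm = 32°C (≥ 32°C)
Since every base adds ≥2°C, Tm only increases with n, so the threshold is first crossed at n = 11.

n = 11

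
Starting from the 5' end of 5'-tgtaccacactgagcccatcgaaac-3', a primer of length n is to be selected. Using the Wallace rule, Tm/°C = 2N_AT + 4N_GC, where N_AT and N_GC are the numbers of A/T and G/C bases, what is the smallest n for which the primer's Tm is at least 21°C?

n = 8

First 7 bases: TGTACCA → Tm = 20°C (< 21°C)
First 8 bases: TGTACCAC → Tm = 24°C (≥ 21°C)
Since every base adds ≥2°C, Tm only increases with n, so the threshold is first crossed at n = 8.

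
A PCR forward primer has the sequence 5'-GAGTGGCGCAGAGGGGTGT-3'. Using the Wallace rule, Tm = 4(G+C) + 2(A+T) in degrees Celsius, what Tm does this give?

Base counts: A=3, T=3, C=2, G=11
So N_AT = 6 and N_GC = 13.
Tm = 4·13 + 2·6 = 52 + 12 = 64°C

64°C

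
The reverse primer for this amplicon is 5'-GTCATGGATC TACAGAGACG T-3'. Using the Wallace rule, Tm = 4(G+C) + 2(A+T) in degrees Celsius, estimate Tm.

T=5, C=4, A=6, G=6
So N_AT = 11 and N_GC = 10.
Tm = 4·10 + 2·11 = 40 + 22 = 62°C

62°C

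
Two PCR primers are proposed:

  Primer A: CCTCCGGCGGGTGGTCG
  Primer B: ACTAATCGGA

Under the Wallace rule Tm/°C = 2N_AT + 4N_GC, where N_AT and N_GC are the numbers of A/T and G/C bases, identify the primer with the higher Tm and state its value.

Primer A: A+T=3, G+C=14 → Tm = 2(3)+4(14) = 62°C
Primer B: A+T=6, G+C=4 → Tm = 2(6)+4(4) = 28°C
62°C vs 28°C → primer A is higher.

Primer A, 62°C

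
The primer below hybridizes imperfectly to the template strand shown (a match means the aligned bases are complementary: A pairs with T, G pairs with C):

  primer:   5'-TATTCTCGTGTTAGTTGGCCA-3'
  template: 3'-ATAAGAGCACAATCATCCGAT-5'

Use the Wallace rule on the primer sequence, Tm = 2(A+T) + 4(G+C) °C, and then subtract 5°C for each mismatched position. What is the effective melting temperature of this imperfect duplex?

50°C

Primer base counts: A=3, T=9, G=5, C=4 → A+T=12, G+C=9
Perfect-match Tm = 2(12) + 4(9) = 24 + 36 = 60°C
Mismatches (positions where the bases are not complementary): 2 (at positions 16, 20)
Effective Tm = 60 − 2×5 = 60 − 10 = 50°C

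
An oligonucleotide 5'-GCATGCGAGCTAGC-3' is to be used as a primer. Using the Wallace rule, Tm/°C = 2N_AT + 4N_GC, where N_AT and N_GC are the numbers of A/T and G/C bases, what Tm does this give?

Scanning the sequence gives A=3, G=5, C=4, T=2.
So N_AT = 5 and N_GC = 9.
Tm = 2(5) + 4(9) = 10 + 36 = 46°C

46°C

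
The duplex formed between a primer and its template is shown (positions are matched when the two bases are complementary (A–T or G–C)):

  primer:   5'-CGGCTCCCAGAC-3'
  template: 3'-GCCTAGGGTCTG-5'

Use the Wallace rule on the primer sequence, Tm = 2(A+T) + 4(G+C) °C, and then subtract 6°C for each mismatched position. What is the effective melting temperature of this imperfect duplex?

Primer base counts: A=2, T=1, G=3, C=6 → A+T=3, G+C=9
Perfect-match Tm = 2(3) + 4(9) = 6 + 36 = 42°C
Mismatches (positions where the bases are not complementary): 1 (at position 4)
Effective Tm = 42 − 1×6 = 42 − 6 = 36°C

36°C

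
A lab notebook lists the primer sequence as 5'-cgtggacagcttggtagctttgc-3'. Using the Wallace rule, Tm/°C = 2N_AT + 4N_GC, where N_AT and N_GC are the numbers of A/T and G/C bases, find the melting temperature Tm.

72°C

Scanning the sequence gives A=3, G=8, T=7, C=5.
So N_AT = 10 and N_GC = 13.
Tm = 4·13 + 2·10 = 52 + 20 = 72°C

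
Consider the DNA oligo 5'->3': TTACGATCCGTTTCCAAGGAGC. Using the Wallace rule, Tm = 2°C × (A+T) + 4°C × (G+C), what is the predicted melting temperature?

Scanning the sequence gives C=6, T=6, G=5, A=5.
AT pairs contribute 11, GC pairs contribute 11.
Tm = 2×11 + 4×11 = 66°C

66°C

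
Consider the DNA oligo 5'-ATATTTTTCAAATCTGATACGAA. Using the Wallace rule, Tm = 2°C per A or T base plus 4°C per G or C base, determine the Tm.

56°C

Base counts: A=9, G=2, C=3, T=9
So N_AT = 18 and N_GC = 5.
Tm = 4·5 + 2·18 = 20 + 36 = 56°C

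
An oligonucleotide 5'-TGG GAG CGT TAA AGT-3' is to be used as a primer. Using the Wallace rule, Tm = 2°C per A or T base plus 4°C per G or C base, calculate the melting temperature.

44°C

Base counts: C=1, T=4, G=6, A=4
AT pairs contribute 8, GC pairs contribute 7.
Tm = 2×8 + 4×7 = 44°C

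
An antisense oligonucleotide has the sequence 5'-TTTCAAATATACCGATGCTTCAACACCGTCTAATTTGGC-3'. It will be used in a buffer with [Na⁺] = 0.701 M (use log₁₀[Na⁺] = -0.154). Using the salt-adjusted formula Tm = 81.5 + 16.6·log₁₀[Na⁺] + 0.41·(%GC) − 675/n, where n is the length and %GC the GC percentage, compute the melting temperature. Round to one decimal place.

77.4°C

Length n = 39. Scanning the sequence gives G=5, C=10, A=11, T=13.
G+C = 15, so %GC = 15/39 × 100 = 38.462%
Salt term: 16.6 × (-0.154) = -2.556
GC term: 0.41 × 38.462 = 15.769; length term: −675/39 = −17.308
Tm = 81.5 + (-2.556) + 15.769 − 17.308 = 77.405 → 77.4°C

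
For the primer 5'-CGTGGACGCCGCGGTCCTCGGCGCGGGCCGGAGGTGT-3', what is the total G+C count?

30

Base counts: A=2, C=12, G=18, T=5
G+C = 18 + 12 = 30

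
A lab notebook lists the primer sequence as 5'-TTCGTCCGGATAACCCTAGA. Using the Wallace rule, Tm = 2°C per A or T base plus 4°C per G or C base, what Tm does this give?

60°C

A=5, G=4, T=5, C=6
AT pairs contribute 10, GC pairs contribute 10.
Tm = 2(10) + 4(10) = 20 + 40 = 60°C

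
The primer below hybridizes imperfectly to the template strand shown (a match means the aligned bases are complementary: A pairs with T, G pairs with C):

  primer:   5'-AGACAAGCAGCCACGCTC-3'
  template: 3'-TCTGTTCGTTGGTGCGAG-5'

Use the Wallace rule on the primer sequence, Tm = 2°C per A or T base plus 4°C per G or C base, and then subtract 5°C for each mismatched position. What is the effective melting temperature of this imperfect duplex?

Primer base counts: A=6, T=1, G=4, C=7 → A+T=7, G+C=11
Perfect-match Tm = 2(7) + 4(11) = 14 + 44 = 58°C
Mismatches (positions where the bases are not complementary): 1 (at position 10)
Effective Tm = 58 − 1×5 = 58 − 5 = 53°C

53°C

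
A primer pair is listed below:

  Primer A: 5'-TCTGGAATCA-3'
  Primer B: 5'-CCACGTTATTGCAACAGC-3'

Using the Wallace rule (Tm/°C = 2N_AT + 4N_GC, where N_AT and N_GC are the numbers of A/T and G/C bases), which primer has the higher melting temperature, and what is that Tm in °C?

Primer A: A+T=6, G+C=4 → Tm = 2(6)+4(4) = 28°C
Primer B: A+T=9, G+C=9 → Tm = 2(9)+4(9) = 54°C
28°C vs 54°C → primer B is higher.

Primer B, 54°C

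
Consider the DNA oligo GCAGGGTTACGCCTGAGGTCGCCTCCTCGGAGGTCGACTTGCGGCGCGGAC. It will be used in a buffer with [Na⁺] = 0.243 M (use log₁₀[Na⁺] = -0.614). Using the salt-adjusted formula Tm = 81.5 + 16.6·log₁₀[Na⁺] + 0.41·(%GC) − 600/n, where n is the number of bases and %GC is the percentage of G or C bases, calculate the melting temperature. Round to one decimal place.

88.5°C

Length n = 51. T=9, C=16, G=20, A=6
G+C = 36, so %GC = 36/51 × 100 = 70.588%
Salt term: 16.6 × (-0.614) = -10.192
GC term: 0.41 × 70.588 = 28.941; length term: −600/51 = −11.765
Tm = 81.5 + (-10.192) + 28.941 − 11.765 = 88.484 → 88.5°C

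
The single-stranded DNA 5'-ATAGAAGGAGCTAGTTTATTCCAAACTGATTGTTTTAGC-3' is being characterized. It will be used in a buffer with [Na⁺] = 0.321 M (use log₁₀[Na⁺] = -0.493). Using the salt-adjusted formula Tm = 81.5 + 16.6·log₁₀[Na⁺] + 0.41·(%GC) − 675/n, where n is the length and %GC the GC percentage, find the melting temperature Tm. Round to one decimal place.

Length n = 39. Scanning the sequence gives A=12, G=8, C=5, T=14.
G+C = 13, so %GC = 13/39 × 100 = 33.333%
Salt term: 16.6 × (-0.493) = -8.184
GC term: 0.41 × 33.333 = 13.667; length term: −675/39 = −17.308
Tm = 81.5 + (-8.184) + 13.667 − 17.308 = 69.675 → 69.7°C

69.7°C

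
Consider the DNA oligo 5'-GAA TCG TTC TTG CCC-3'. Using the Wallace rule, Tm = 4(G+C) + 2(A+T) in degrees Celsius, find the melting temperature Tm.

Base counts: G=3, T=5, C=5, A=2
AT pairs contribute 7, GC pairs contribute 8.
Tm = 2(7) + 4(8) = 14 + 32 = 46°C

46°C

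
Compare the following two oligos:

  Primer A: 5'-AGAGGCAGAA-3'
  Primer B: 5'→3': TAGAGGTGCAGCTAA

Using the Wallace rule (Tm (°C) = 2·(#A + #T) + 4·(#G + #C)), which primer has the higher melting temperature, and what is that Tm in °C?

Primer A: A+T=5, G+C=5 → Tm = 2(5)+4(5) = 30°C
Primer B: A+T=8, G+C=7 → Tm = 2(8)+4(7) = 44°C
30°C vs 44°C → primer B is higher.

Primer B, 44°C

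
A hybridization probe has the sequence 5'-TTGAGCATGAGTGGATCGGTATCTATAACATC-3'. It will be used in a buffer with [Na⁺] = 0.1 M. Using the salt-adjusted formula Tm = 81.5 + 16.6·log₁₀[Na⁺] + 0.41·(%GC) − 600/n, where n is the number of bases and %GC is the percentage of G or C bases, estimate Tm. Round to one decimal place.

62.8°C

Length n = 32. Scanning the sequence gives T=10, G=8, A=9, C=5.
G+C = 13, so %GC = 13/32 × 100 = 40.625%
Salt term: 16.6 × (-1) = -16.6
GC term: 0.41 × 40.625 = 16.656; length term: −600/32 = −18.75
Tm = 81.5 + (-16.6) + 16.656 − 18.75 = 62.806 → 62.8°C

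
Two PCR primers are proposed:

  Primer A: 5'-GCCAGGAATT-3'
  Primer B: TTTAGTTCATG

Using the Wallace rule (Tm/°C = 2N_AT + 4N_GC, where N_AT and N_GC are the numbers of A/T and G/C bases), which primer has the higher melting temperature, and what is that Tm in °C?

Primer A, 30°C

Primer A: A+T=5, G+C=5 → Tm = 2(5)+4(5) = 30°C
Primer B: A+T=8, G+C=3 → Tm = 2(8)+4(3) = 28°C
30°C vs 28°C → primer A is higher.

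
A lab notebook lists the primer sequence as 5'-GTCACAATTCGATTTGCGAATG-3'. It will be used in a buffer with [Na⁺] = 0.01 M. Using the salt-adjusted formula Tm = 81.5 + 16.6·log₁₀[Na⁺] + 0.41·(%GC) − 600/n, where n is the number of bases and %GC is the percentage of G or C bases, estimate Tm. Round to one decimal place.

37.8°C

Length n = 22. Scanning the sequence gives T=7, G=5, C=4, A=6.
G+C = 9, so %GC = 9/22 × 100 = 40.909%
Salt term: 16.6 × (-2) = -33.2
GC term: 0.41 × 40.909 = 16.773; length term: −600/22 = −27.273
Tm = 81.5 + (-33.2) + 16.773 − 27.273 = 37.8 → 37.8°C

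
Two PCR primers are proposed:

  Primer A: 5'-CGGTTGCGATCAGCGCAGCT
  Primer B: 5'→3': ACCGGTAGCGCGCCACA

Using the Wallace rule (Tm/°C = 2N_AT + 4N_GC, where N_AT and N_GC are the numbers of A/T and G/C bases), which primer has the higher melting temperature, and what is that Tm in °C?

Primer A, 66°C

Primer A: A+T=7, G+C=13 → Tm = 2(7)+4(13) = 66°C
Primer B: A+T=5, G+C=12 → Tm = 2(5)+4(12) = 58°C
66°C vs 58°C → primer A is higher.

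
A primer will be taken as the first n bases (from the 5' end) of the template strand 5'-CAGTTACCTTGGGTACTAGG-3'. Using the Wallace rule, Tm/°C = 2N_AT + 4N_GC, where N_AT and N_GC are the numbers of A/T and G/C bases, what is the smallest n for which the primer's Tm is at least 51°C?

n = 18

First 17 bases: CAGTTACCTTGGGTACT → Tm = 50°C (< 51°C)
First 18 bases: CAGTTACCTTGGGTACTA → Tm = 52°C (≥ 51°C)
Since every base adds ≥2°C, Tm only increases with n, so the threshold is first crossed at n = 18.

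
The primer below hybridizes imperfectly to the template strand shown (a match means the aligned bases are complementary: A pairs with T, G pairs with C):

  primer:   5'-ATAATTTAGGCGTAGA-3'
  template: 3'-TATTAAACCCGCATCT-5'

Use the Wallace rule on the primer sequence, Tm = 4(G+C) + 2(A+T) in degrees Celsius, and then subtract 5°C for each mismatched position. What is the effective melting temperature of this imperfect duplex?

Primer base counts: A=6, T=5, G=4, C=1 → A+T=11, G+C=5
Perfect-match Tm = 2(11) + 4(5) = 22 + 20 = 42°C
Mismatches (positions where the bases are not complementary): 1 (at position 8)
Effective Tm = 42 − 1×5 = 42 − 5 = 37°C

37°C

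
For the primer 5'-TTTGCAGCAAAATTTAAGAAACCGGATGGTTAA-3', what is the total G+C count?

Base counts: G=7, A=13, C=4, T=9
Total G or C: 7 + 4 = 11

11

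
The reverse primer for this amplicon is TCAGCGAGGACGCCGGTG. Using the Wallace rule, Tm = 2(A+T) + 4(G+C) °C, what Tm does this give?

Scanning the sequence gives T=2, G=8, A=3, C=5.
A+T = 5, G+C = 13
Tm = 4·13 + 2·5 = 52 + 10 = 62°C

62°C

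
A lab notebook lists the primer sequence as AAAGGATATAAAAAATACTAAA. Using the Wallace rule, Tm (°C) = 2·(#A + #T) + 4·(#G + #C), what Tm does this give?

Scanning the sequence gives T=4, G=2, C=1, A=15.
AT pairs contribute 19, GC pairs contribute 3.
Tm = 2×19 + 4×3 = 50°C

50°C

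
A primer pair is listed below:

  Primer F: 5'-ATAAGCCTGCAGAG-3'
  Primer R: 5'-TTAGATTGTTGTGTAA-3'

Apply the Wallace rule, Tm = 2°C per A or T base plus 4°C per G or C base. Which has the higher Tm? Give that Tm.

Primer F, 42°C

Primer F: A+T=7, G+C=7 → Tm = 2(7)+4(7) = 42°C
Primer R: A+T=12, G+C=4 → Tm = 2(12)+4(4) = 40°C
42°C vs 40°C → primer F is higher.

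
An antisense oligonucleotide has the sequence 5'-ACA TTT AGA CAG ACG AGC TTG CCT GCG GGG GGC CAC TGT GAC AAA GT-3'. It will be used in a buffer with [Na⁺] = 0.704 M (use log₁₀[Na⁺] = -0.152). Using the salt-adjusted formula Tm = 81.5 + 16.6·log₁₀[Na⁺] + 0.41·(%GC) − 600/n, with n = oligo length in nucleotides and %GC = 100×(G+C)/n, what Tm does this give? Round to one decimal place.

Length n = 47. Base counts: A=12, T=9, G=15, C=11
G+C = 26, so %GC = 26/47 × 100 = 55.319%
Salt term: 16.6 × (-0.152) = -2.523
GC term: 0.41 × 55.319 = 22.681; length term: −600/47 = −12.766
Tm = 81.5 + (-2.523) + 22.681 − 12.766 = 88.892 → 88.9°C

88.9°C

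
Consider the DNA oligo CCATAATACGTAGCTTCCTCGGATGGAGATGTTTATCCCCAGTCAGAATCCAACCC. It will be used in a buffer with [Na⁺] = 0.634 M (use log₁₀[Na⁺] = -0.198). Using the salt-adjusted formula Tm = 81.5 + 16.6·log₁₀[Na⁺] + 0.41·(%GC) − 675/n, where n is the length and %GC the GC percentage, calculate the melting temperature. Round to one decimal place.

Length n = 56. Base counts: C=17, A=15, G=10, T=14
G+C = 27, so %GC = 27/56 × 100 = 48.214%
Salt term: 16.6 × (-0.198) = -3.287
GC term: 0.41 × 48.214 = 19.768; length term: −675/56 = −12.054
Tm = 81.5 + (-3.287) + 19.768 − 12.054 = 85.927 → 85.9°C

85.9°C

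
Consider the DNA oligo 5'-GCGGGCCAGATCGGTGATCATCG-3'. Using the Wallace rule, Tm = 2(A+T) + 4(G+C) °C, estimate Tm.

76°C

Base counts: A=4, G=9, C=6, T=4
A+T = 8, G+C = 15
Tm = 4·15 + 2·8 = 60 + 16 = 76°C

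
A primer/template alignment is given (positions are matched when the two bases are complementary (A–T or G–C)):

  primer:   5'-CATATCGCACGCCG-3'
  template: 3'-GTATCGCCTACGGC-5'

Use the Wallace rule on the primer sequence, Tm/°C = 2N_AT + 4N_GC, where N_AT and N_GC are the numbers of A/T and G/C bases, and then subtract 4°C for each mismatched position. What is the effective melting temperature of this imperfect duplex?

Primer base counts: A=3, T=2, G=3, C=6 → A+T=5, G+C=9
Perfect-match Tm = 2(5) + 4(9) = 10 + 36 = 46°C
Mismatches (positions where the bases are not complementary): 3 (at positions 5, 8, 10)
Effective Tm = 46 − 3×4 = 46 − 12 = 34°C

34°C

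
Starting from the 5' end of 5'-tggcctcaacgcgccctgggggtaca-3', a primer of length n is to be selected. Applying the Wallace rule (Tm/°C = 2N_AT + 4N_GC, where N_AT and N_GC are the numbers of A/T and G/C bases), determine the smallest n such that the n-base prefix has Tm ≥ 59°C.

n = 18

First 17 bases: TGGCCTCAACGCGCCCT → Tm = 58°C (< 59°C)
First 18 bases: TGGCCTCAACGCGCCCTG → Tm = 62°C (≥ 59°C)
Each additional base adds 2°C (A/T) or 4°C (G/C), so Tm is non-decreasing in n; n = 18 is the first length to reach 59°C.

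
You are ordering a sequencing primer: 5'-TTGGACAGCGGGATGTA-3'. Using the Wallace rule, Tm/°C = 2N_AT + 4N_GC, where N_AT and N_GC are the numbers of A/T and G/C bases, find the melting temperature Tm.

Scanning the sequence gives G=7, T=4, C=2, A=4.
So N_AT = 8 and N_GC = 9.
Tm = 2(8) + 4(9) = 16 + 36 = 52°C

52°C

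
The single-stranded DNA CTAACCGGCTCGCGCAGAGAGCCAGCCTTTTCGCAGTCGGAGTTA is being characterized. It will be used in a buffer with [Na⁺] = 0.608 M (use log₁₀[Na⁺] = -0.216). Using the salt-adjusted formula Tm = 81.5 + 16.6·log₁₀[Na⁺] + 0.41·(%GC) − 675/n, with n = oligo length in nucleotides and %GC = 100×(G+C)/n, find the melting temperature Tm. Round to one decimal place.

Length n = 45. Base counts: A=9, C=14, G=13, T=9
G+C = 27, so %GC = 27/45 × 100 = 60%
Salt term: 16.6 × (-0.216) = -3.586
GC term: 0.41 × 60 = 24.6; length term: −675/45 = −15
Tm = 81.5 + (-3.586) + 24.6 − 15 = 87.514 → 87.5°C

87.5°C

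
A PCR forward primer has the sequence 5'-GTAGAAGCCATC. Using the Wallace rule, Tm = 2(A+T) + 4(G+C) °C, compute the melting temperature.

Scanning the sequence gives T=2, G=3, C=3, A=4.
So N_AT = 6 and N_GC = 6.
Tm = 2(6) + 4(6) = 12 + 24 = 36°C

36°C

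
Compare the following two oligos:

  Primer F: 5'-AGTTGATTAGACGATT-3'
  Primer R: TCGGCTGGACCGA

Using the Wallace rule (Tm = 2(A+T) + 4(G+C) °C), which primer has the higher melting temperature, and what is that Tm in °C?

Primer R, 44°C

Primer F: A+T=11, G+C=5 → Tm = 2(11)+4(5) = 42°C
Primer R: A+T=4, G+C=9 → Tm = 2(4)+4(9) = 44°C
42°C vs 44°C → primer R is higher.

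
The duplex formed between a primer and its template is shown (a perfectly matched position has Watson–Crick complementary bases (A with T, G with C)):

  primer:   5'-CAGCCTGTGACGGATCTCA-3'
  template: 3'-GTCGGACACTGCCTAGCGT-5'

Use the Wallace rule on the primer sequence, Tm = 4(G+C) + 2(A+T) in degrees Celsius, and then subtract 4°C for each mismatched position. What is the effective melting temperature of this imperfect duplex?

Primer base counts: A=4, T=4, G=5, C=6 → A+T=8, G+C=11
Perfect-match Tm = 2(8) + 4(11) = 16 + 44 = 60°C
Mismatches (positions where the bases are not complementary): 1 (at position 17)
Effective Tm = 60 − 1×4 = 60 − 4 = 56°C

56°C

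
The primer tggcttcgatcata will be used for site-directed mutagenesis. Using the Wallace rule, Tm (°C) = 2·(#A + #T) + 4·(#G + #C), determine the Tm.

Scanning the sequence gives C=3, A=3, T=5, G=3.
So N_AT = 8 and N_GC = 6.
Tm = 2×8 + 4×6 = 40°C

40°C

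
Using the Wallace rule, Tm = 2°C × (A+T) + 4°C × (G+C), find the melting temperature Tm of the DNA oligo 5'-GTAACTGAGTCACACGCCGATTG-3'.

Base counts: T=5, G=6, A=6, C=6
AT pairs contribute 11, GC pairs contribute 12.
Tm = 4·12 + 2·11 = 48 + 22 = 70°C

70°C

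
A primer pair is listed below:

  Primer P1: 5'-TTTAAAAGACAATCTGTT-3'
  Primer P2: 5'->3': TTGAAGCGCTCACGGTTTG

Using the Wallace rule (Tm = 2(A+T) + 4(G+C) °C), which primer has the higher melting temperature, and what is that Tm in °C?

Primer P2, 58°C

Primer P1: A+T=14, G+C=4 → Tm = 2(14)+4(4) = 44°C
Primer P2: A+T=9, G+C=10 → Tm = 2(9)+4(10) = 58°C
44°C vs 58°C → primer P2 is higher.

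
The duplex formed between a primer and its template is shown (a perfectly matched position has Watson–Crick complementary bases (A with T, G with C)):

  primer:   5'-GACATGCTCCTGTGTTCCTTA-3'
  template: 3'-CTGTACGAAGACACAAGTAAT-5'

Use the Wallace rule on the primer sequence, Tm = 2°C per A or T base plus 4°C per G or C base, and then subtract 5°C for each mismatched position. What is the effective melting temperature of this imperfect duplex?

52°C

Primer base counts: A=3, T=8, G=4, C=6 → A+T=11, G+C=10
Perfect-match Tm = 2(11) + 4(10) = 22 + 40 = 62°C
Mismatches (positions where the bases are not complementary): 2 (at positions 9, 18)
Effective Tm = 62 − 2×5 = 62 − 10 = 52°C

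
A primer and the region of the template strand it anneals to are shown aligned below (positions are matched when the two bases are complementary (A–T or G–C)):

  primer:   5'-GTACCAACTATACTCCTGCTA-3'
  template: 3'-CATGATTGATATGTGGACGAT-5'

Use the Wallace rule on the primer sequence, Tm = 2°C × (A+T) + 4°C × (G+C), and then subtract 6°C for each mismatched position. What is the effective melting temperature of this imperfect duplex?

48°C

Primer base counts: A=6, T=6, G=2, C=7 → A+T=12, G+C=9
Perfect-match Tm = 2(12) + 4(9) = 24 + 36 = 60°C
Mismatches (positions where the bases are not complementary): 2 (at positions 5, 14)
Effective Tm = 60 − 2×6 = 60 − 12 = 48°C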